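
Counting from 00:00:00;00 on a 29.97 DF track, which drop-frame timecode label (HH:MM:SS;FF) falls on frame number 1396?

00:00:46;16

Each 10-minute DF block holds 10 × 60 × 30 − 9 × 2 = 17982 frames. 1396 ÷ 17982 → 0 full blocks, remainder 1396.
Within the partial block the first minute is 1800 frames and each further minute 1798, so 0 further minute boundaries passed. Total skipped labels = 18 × 0 + 2 × 0 = 0.
Non-drop label index = 1396 + 0 = 1396; at 30 labels/s that is 00:00:46:16, i.e. DF 00:00:46;16.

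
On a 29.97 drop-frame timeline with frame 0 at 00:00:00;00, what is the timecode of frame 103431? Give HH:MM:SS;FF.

Each 10-minute DF block holds 10 × 60 × 30 − 9 × 2 = 17982 frames. 103431 ÷ 17982 → 5 full blocks, remainder 13521.
Within the partial block the first minute is 1800 frames and each further minute 1798, so 7 further minute boundaries passed. Total skipped labels = 18 × 5 + 2 × 7 = 104.
Non-drop label index = 103431 + 104 = 103535; at 30 labels/s that is 00:57:31:05, i.e. DF 00:57:31;05.

00:57:31;05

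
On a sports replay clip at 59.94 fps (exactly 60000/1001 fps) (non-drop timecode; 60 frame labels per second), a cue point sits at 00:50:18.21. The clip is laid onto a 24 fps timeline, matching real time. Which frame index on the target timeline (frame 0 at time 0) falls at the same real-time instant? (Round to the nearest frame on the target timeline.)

frame 72513

Source frame index: (0×3600 + 50×60 + 18) × 60 + 21 = 181101.
Real time: 181101 / (60000/1001) = 60427367/20000 s.
Target frame: (60427367/20000) × (24) = 181282101/2500 ≈ 72512.840 → 72513.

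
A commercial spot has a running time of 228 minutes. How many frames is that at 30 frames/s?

410400 frames

228 min = 13680 s.
Frames = 13680 × 30 = 410400.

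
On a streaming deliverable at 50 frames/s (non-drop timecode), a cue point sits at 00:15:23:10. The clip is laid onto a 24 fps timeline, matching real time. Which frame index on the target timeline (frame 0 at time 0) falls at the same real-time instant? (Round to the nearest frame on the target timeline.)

Source frame index: (0×3600 + 15×60 + 23) × 50 + 10 = 46160.
Real time: 46160 / (50) = 4616/5 s.
Target frame: (4616/5) × (24) = 110784/5 ≈ 22156.800 → 22157.

frame 22157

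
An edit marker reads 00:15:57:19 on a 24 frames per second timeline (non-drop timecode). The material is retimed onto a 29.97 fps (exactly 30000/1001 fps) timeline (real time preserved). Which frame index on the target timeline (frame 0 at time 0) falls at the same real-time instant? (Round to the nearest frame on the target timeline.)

frame 28705

Source frame index: (0×3600 + 15×60 + 57) × 24 + 19 = 22987.
Real time: 22987 / (24) = 22987/24 s.
Target frame: (22987/24) × (30000/1001) = 28733750/1001 ≈ 28705.045 → 28705.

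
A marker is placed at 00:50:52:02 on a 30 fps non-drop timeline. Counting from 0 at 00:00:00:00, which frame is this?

Total seconds to the label: (0 × 3600 + 50 × 60 + 52) = 3052.
Frame index = 3052 × 30 + 2 = 91562.

frame 91562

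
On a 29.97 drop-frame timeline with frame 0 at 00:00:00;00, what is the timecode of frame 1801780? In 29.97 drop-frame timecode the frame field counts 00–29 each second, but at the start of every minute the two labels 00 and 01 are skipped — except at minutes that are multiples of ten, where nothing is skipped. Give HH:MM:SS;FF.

Ten DF minutes hold 17982 frames, so frame 1801780 lies in block 100 (frames 1798200–1816181) with 3580 frames into that block.
The block's first minute is 1800 frames and the rest 1798 each; 3580 frames reaches minute 1, so 100 × 18 + 1 × 2 = 1802 labels have been skipped so far.
Adding those back, label number 1801780 + 1802 = 1803582 at 30 labels/s is 60119 s + 12 f = 16 h 41 min 59 s frame 12, i.e. 16:41:59;12.

16:41:59;12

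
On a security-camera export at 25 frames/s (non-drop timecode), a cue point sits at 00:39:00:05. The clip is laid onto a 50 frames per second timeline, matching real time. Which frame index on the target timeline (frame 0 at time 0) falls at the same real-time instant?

frame 117010

Source frame index: (0×3600 + 39×60 + 0) × 25 + 5 = 58505.
Real time: 58505 / (25) = 11701/5 s.
Target frame: (11701/5) × (50) = 117010.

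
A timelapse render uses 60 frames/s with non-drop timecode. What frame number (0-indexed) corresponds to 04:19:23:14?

933794

Total seconds to the label: (4 × 3600 + 19 × 60 + 23) = 15563.
Frame index = 15563 × 60 + 14 = 933794.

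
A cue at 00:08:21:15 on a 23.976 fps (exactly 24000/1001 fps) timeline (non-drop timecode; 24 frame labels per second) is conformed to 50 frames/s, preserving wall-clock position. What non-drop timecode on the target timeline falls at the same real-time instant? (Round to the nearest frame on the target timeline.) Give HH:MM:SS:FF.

00:08:22:06

Source frame index: (0×3600 + 8×60 + 21) × 24 + 15 = 12039.
Real time: 12039 / (24000/1001) = 4017013/8000 s.
Target frame: (4017013/8000) × (50) = 4017013/160 ≈ 25106.331 → 25106.
At 50 labels/s: frame 25106 → 00:08:22:06.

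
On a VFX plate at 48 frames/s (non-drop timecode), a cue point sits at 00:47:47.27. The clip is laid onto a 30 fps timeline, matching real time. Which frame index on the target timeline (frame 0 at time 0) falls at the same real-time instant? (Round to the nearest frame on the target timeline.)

frame 86027

Source frame index: (0×3600 + 47×60 + 47) × 48 + 27 = 137643.
Real time: 137643 / (48) = 45881/16 s.
Target frame: (45881/16) × (30) = 688215/8 ≈ 86026.875 → 86027.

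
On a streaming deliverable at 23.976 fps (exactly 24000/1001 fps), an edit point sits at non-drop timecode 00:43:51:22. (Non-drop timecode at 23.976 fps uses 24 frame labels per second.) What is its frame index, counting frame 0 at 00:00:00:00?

63166

Total seconds to the label: (0 × 3600 + 43 × 60 + 51) = 2631.
Frame index = 2631 × 24 + 22 = 63166.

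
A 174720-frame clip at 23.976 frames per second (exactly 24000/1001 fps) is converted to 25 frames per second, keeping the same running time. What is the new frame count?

Target frames = source frames × (target rate / source rate) = 174720 × (25)/(24000/1001) = 174720 × 1001/960 = 182182.

182182 frames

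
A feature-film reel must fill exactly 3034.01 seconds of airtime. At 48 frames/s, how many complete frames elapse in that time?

145632 frames

Frames = 3034.01 × 48 = 3640812/25 ≈ 145632.4800.
Complete frames: 145632.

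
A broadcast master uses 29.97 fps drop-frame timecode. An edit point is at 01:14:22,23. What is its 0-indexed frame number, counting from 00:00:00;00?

As if non-drop at 30 labels/s: (1 × 3600 + 14 × 60 + 22) × 30 + 23 = 133883.
Minute boundaries passed: 74; those not divisible by 10: 74 − 7 = 67; dropped labels = 2 × 67 = 134.
Actual frame index = 133883 − 134 = 133749.

133749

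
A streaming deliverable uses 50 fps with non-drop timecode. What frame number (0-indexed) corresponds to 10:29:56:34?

Total seconds to the label: (10 × 3600 + 29 × 60 + 56) = 37796.
Frame index = 37796 × 50 + 34 = 1889834.

frame 1889834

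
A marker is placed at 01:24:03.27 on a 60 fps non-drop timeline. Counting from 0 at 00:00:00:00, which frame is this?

Total seconds to the label: (1 × 3600 + 24 × 60 + 3) = 5043.
Frame index = 5043 × 60 + 27 = 302607.

frame 302607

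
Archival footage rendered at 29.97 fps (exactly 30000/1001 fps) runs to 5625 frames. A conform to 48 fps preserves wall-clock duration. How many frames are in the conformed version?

9009 frames

Target frames = source frames × (target rate / source rate) = 5625 × (48)/(30000/1001) = 5625 × 1001/625 = 9009.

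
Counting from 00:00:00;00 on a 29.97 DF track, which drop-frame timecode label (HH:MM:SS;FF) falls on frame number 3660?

00:02:02;04

Ten DF minutes hold 17982 frames, so frame 3660 lies in block 0 (frames 0–17981) with 3660 frames into that block.
The block's first minute is 1800 frames and the rest 1798 each; 3660 frames reaches minute 2, so 0 × 18 + 2 × 2 = 4 labels have been skipped so far.
Adding those back, label number 3660 + 4 = 3664 at 30 labels/s is 122 s + 4 f = 0 h 2 min 2 s frame 4, i.e. 00:02:02;04.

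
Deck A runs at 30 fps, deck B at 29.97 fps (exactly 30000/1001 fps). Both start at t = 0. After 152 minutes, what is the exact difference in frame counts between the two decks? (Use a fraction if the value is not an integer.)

152 min = 9120 s.
A emits 30 × 9120 = 273600 frames; B emits 30000/1001 × 9120 = 273600000/1001.
Difference = 273600/1001 frames (≈ 273.3267); B is behind A.

273600/1001 frames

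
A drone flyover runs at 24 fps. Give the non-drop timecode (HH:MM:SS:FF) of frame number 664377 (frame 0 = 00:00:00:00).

07:41:22:09

664377 ÷ 24 = 27682 full seconds, remainder 9 frames.
27682 s = 7 h 41 min 22 s.
Timecode: 07:41:22:09.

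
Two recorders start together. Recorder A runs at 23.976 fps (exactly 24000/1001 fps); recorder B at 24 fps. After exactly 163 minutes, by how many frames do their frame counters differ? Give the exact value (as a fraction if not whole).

234720/1001 frames

163 min = 9780 s.
A emits 24000/1001 × 9780 = 234720000/1001 frames; B emits 24 × 9780 = 234720.
Difference = 234720/1001 frames (≈ 234.4855); B is ahead of A.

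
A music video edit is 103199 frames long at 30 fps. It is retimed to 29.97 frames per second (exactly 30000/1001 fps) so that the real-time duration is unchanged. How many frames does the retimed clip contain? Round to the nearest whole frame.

103096 frames

Frames at target rate = 103199 × (30000/1001) / (30) = 103199000/1001 ≈ 103095.904.
Nearest whole frame: 103096.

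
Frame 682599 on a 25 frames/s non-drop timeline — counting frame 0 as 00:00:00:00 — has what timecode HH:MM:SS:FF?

07:35:03:24

682599 ÷ 25 = 27303 full seconds, remainder 24 frames.
27303 s = 7 h 35 min 3 s.
Timecode: 07:35:03:24.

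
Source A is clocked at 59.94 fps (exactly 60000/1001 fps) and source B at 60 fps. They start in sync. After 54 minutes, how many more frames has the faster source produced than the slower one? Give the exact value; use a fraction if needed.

54 min = 3240 s.
A emits 60000/1001 × 3240 = 194400000/1001 frames; B emits 60 × 3240 = 194400.
Difference = 194400/1001 frames (≈ 194.2058); B is ahead of A.

194400/1001 frames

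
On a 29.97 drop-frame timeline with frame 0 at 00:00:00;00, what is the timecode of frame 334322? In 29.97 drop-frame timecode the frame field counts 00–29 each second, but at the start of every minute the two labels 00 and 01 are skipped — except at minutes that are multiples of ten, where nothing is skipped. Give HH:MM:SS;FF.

03:05:55;06

Each 10-minute DF block holds 10 × 60 × 30 − 9 × 2 = 17982 frames. 334322 ÷ 17982 → 18 full blocks, remainder 10646.
Within the partial block the first minute is 1800 frames and each further minute 1798, so 5 further minute boundaries passed. Total skipped labels = 18 × 18 + 2 × 5 = 334.
Non-drop label index = 334322 + 334 = 334656; at 30 labels/s that is 03:05:55:06, i.e. DF 03:05:55;06.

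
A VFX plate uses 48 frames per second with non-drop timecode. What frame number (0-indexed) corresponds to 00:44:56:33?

Total seconds to the label: (0 × 3600 + 44 × 60 + 56) = 2696.
Frame index = 2696 × 48 + 33 = 129441.

129441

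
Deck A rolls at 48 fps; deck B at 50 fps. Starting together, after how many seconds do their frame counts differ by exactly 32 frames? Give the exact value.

16 seconds

The gap grows by |50 − 48| = 2 frames per second.
Time for a 32-frame gap: 32 ÷ (2) = 16 s.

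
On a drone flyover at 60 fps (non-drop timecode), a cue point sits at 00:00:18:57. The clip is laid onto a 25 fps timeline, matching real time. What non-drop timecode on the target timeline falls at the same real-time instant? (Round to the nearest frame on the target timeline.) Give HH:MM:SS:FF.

00:00:18:24

Source frame index: (0×3600 + 0×60 + 18) × 60 + 57 = 1137.
Real time: 1137 / (60) = 379/20 s.
Target frame: (379/20) × (25) = 1895/4 ≈ 473.750 → 474.
At 25 labels/s: frame 474 → 00:00:18:24.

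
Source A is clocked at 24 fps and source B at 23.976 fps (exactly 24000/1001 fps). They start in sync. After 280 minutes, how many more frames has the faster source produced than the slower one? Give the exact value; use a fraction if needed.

57600/143 frames

280 min = 16800 s.
A emits 24 × 16800 = 403200 frames; B emits 24000/1001 × 16800 = 57600000/143.
Difference = 57600/143 frames (≈ 402.7972); B is behind A.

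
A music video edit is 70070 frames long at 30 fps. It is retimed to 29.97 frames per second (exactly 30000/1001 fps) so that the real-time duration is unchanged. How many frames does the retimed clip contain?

Target frames = source frames × (target rate / source rate) = 70070 × (30000/1001)/(30) = 70070 × 1000/1001 = 70000.

70000 frames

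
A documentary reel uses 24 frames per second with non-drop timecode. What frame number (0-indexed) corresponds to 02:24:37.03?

Total seconds to the label: (2 × 3600 + 24 × 60 + 37) = 8677.
Frame index = 8677 × 24 + 3 = 208251.

208251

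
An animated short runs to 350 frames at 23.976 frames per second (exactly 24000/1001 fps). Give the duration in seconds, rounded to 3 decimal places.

14.598 seconds

Running time = 350 × 1001/24000 = 7007/480 s ≈ 14.598 s.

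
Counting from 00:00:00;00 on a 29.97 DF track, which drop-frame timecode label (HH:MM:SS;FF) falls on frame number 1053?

00:00:35;03

Each 10-minute DF block holds 10 × 60 × 30 − 9 × 2 = 17982 frames. 1053 ÷ 17982 → 0 full blocks, remainder 1053.
Within the partial block the first minute is 1800 frames and each further minute 1798, so 0 further minute boundaries passed. Total skipped labels = 18 × 0 + 2 × 0 = 0.
Non-drop label index = 1053 + 0 = 1053; at 30 labels/s that is 00:00:35:03, i.e. DF 00:00:35;03.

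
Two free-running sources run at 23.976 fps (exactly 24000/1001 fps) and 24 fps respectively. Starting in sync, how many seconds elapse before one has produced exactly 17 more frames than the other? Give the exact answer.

The gap grows by |24 − 24000/1001| = 24/1001 frames per second.
Time for a 17-frame gap: 17 ÷ (24/1001) = 17017/24 s.

17017/24 seconds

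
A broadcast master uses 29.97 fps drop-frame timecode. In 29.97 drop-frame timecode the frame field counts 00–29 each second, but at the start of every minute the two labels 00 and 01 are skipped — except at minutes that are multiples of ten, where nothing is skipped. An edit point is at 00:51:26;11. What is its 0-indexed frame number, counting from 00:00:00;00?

Complete 10-minute blocks: 5, each 17982 frames → 89910.
Remaining 1 whole minute in the current block: 1800 + 0 × 1798 = 1800 frames.
Within the current minute: 26 × 30 + 11 − 2 = 789 (labels ;00/;01 skipped at this minute). Total = 89910 + 1800 + 789 = 92499.

92499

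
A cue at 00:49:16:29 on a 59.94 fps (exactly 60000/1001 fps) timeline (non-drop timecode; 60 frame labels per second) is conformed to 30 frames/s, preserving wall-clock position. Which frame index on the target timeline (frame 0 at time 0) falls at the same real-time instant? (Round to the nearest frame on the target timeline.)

frame 88783

Source frame index: (0×3600 + 49×60 + 16) × 60 + 29 = 177389.
Real time: 177389 / (60000/1001) = 177566389/60000 s.
Target frame: (177566389/60000) × (30) = 177566389/2000 ≈ 88783.194 → 88783.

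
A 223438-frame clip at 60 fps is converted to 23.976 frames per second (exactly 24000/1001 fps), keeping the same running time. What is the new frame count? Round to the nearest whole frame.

Frames at target rate = 223438 × (24000/1001) / (60) = 89375200/1001 ≈ 89285.914.
Nearest whole frame: 89286.

89286 frames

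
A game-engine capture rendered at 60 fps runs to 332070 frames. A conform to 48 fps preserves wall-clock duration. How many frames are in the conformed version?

265656 frames

Frames at target rate = 332070 × (48) / (60) = 265656.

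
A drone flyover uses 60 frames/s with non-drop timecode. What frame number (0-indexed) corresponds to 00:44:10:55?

Total seconds to the label: (0 × 3600 + 44 × 60 + 10) = 2650.
Frame index = 2650 × 60 + 55 = 159055.

159055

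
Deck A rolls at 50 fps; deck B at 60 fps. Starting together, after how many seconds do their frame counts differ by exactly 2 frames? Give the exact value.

0.2 seconds

The gap grows by |60 − 50| = 10 frames per second.
Time for a 2-frame gap: 2 ÷ (10) = 0.2 s.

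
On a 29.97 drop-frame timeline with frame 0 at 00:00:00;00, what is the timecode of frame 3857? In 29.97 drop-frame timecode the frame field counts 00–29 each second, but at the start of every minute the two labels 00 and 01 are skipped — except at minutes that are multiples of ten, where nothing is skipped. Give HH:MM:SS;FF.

Ten DF minutes hold 17982 frames, so frame 3857 lies in block 0 (frames 0–17981) with 3857 frames into that block.
The block's first minute is 1800 frames and the rest 1798 each; 3857 frames reaches minute 2, so 0 × 18 + 2 × 2 = 4 labels have been skipped so far.
Adding those back, label number 3857 + 4 = 3861 at 30 labels/s is 128 s + 21 f = 0 h 2 min 8 s frame 21, i.e. 00:02:08;21.

00:02:08;21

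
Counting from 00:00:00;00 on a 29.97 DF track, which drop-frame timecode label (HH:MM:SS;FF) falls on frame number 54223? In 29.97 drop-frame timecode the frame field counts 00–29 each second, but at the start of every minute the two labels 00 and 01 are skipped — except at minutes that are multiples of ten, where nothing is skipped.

00:30:09;07

Ten DF minutes hold 17982 frames, so frame 54223 lies in block 3 (frames 53946–71927) with 277 frames into that block.
The block's first minute is 1800 frames and the rest 1798 each; 277 frames reaches minute 0, so 3 × 18 + 0 × 2 = 54 labels have been skipped so far.
Adding those back, label number 54223 + 54 = 54277 at 30 labels/s is 1809 s + 7 f = 0 h 30 min 9 s frame 7, i.e. 00:30:09;07.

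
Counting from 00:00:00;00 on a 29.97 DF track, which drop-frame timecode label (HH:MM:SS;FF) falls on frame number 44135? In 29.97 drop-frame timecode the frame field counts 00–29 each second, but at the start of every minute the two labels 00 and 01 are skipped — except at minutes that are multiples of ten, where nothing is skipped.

Ten DF minutes hold 17982 frames, so frame 44135 lies in block 2 (frames 35964–53945) with 8171 frames into that block.
The block's first minute is 1800 frames and the rest 1798 each; 8171 frames reaches minute 4, so 2 × 18 + 4 × 2 = 44 labels have been skipped so far.
Adding those back, label number 44135 + 44 = 44179 at 30 labels/s is 1472 s + 19 f = 0 h 24 min 32 s frame 19, i.e. 00:24:32;19.

00:24:32;19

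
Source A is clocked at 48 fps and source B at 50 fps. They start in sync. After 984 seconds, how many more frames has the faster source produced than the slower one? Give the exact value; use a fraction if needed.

A emits 48 × 984 = 47232 frames; B emits 50 × 984 = 49200.
Difference = 1968 frames; B is ahead of A.

1968 frames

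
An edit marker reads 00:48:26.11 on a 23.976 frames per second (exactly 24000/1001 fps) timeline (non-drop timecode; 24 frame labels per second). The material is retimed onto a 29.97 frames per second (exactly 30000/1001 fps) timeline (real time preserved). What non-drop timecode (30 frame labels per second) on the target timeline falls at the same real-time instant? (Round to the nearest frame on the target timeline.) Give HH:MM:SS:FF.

00:48:26:14

Source frame index: (0×3600 + 48×60 + 26) × 24 + 11 = 69755.
Real time: 69755 / (24000/1001) = 13964951/4800 s.
Target frame: (13964951/4800) × (30000/1001) = 348775/4 ≈ 87193.750 → 87194.
At 30 labels/s: frame 87194 → 00:48:26:14.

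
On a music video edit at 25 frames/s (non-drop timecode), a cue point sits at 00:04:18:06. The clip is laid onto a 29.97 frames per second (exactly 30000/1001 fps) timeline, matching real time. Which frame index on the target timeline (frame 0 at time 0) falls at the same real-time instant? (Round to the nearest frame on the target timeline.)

Source frame index: (0×3600 + 4×60 + 18) × 25 + 6 = 6456.
Real time: 6456 / (25) = 6456/25 s.
Target frame: (6456/25) × (30000/1001) = 7747200/1001 ≈ 7739.461 → 7739.

frame 7739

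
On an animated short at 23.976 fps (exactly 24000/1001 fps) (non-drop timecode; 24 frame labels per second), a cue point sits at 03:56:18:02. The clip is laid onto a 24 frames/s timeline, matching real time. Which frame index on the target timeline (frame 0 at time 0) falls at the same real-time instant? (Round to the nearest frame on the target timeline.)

frame 340614

Source frame index: (3×3600 + 56×60 + 18) × 24 + 2 = 340274.
Real time: 340274 / (24000/1001) = 170307137/12000 s.
Target frame: (170307137/12000) × (24) = 170307137/500 ≈ 340614.274 → 340614.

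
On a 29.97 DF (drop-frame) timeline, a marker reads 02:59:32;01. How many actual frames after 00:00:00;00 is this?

322837

As if non-drop at 30 labels/s: (2 × 3600 + 59 × 60 + 32) × 30 + 1 = 323161.
Minute boundaries passed: 179; those not divisible by 10: 179 − 17 = 162; dropped labels = 2 × 162 = 324.
Actual frame index = 323161 − 324 = 322837.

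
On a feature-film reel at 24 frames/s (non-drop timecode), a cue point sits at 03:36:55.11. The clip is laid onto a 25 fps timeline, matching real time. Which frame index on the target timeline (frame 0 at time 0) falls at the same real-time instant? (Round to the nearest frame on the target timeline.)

frame 325386

Source frame index: (3×3600 + 36×60 + 55) × 24 + 11 = 312371.
Real time: 312371 / (24) = 312371/24 s.
Target frame: (312371/24) × (25) = 7809275/24 ≈ 325386.458 → 325386.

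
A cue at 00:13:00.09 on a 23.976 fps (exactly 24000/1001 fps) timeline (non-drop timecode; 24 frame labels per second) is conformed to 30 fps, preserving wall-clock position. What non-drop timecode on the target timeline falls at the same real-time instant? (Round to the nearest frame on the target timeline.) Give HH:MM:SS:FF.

Source frame index: (0×3600 + 13×60 + 0) × 24 + 9 = 18729.
Real time: 18729 / (24000/1001) = 6249243/8000 s.
Target frame: (6249243/8000) × (30) = 18747729/800 ≈ 23434.661 → 23435.
At 30 labels/s: frame 23435 → 00:13:01:05.

00:13:01:05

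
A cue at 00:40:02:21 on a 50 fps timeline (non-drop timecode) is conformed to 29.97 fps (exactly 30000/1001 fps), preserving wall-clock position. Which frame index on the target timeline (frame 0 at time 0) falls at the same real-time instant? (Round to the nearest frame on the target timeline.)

Source frame index: (0×3600 + 40×60 + 2) × 50 + 21 = 120121.
Real time: 120121 / (50) = 120121/50 s.
Target frame: (120121/50) × (30000/1001) = 72072600/1001 ≈ 72000.599 → 72001.

frame 72001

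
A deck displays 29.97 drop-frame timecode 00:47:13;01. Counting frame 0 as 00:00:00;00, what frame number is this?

84905

As if non-drop at 30 labels/s: (0 × 3600 + 47 × 60 + 13) × 30 + 1 = 84991.
Minute boundaries passed: 47; those not divisible by 10: 47 − 4 = 43; dropped labels = 2 × 43 = 86.
Actual frame index = 84991 − 86 = 84905.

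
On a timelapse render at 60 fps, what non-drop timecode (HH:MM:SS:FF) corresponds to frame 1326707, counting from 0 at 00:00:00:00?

06:08:31:47

1326707 ÷ 60 = 22111 full seconds, remainder 47 frames.
22111 s = 6 h 8 min 31 s.
Timecode: 06:08:31:47.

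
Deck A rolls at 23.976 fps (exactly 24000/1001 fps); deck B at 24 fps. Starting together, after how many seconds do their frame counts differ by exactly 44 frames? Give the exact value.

11011/6 seconds

The gap grows by |24 − 24000/1001| = 24/1001 frames per second.
Time for a 44-frame gap: 44 ÷ (24/1001) = 11011/6 s.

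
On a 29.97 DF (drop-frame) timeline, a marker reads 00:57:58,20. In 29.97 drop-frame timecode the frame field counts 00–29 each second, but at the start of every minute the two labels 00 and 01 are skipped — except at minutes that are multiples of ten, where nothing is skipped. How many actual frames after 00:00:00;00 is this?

Complete 10-minute blocks: 5, each 17982 frames → 89910.
Remaining 7 whole minutes in the current block: 1800 + 6 × 1798 = 12588 frames.
Within the current minute: 58 × 30 + 20 − 2 = 1758 (labels ;00/;01 skipped at this minute). Total = 89910 + 12588 + 1758 = 104256.

104256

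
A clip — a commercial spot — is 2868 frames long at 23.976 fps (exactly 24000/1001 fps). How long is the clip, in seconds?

119.6195 seconds

Running time = 2868 / (24000/1001) = 119.6195 s.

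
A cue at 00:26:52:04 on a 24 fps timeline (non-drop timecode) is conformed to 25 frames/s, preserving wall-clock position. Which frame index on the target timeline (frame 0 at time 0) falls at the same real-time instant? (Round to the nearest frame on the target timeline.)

frame 40304

Source frame index: (0×3600 + 26×60 + 52) × 24 + 4 = 38692.
Real time: 38692 / (24) = 9673/6 s.
Target frame: (9673/6) × (25) = 241825/6 ≈ 40304.167 → 40304.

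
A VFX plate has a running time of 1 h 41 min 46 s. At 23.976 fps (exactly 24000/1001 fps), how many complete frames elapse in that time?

1 h 41 min 46 s = 6106 s.
Frames = 6106 × 24000/1001 = 146544000/1001 ≈ 146397.6024.
Complete frames: 146397.

146397 frames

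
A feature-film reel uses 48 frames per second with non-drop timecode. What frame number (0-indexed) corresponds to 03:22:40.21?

583701

Total seconds to the label: (3 × 3600 + 22 × 60 + 40) = 12160.
Frame index = 12160 × 48 + 21 = 583701.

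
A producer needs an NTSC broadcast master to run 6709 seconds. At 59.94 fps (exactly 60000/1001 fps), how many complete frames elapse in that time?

Frames = 6709 × 60000/1001 = 402540000/1001 ≈ 402137.8621.
Complete frames: 402137.

402137 frames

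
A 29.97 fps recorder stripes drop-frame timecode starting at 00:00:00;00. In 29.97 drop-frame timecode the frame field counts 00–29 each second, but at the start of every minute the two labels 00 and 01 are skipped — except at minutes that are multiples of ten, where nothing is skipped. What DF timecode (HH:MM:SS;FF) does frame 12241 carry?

00:06:48;13

Each 10-minute DF block holds 10 × 60 × 30 − 9 × 2 = 17982 frames. 12241 ÷ 17982 → 0 full blocks, remainder 12241.
Within the partial block the first minute is 1800 frames and each further minute 1798, so 6 further minute boundaries passed. Total skipped labels = 18 × 0 + 2 × 6 = 12.
Non-drop label index = 12241 + 12 = 12253; at 30 labels/s that is 00:06:48:13, i.e. DF 00:06:48;13.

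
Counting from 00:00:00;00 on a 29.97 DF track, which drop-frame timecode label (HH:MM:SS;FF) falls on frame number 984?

00:00:32;24

Ten DF minutes hold 17982 frames, so frame 984 lies in block 0 (frames 0–17981) with 984 frames into that block.
The block's first minute is 1800 frames and the rest 1798 each; 984 frames reaches minute 0, so 0 × 18 + 0 × 2 = 0 labels have been skipped so far.
Adding those back, label number 984 + 0 = 984 at 30 labels/s is 32 s + 24 f = 0 h 0 min 32 s frame 24, i.e. 00:00:32;24.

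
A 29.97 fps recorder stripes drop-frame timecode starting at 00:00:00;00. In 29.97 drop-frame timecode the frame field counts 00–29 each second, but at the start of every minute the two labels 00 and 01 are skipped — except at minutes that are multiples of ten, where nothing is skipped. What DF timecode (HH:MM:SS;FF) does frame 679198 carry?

Each 10-minute DF block holds 10 × 60 × 30 − 9 × 2 = 17982 frames. 679198 ÷ 17982 → 37 full blocks, remainder 13864.
Within the partial block the first minute is 1800 frames and each further minute 1798, so 7 further minute boundaries passed. Total skipped labels = 18 × 37 + 2 × 7 = 680.
Non-drop label index = 679198 + 680 = 679878; at 30 labels/s that is 06:17:42:18, i.e. DF 06:17:42;18.

06:17:42;18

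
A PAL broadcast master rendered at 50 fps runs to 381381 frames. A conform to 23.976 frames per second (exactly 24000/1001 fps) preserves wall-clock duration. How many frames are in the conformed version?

Target frames = source frames × (target rate / source rate) = 381381 × (24000/1001)/(50) = 381381 × 480/1001 = 182880.

182880 frames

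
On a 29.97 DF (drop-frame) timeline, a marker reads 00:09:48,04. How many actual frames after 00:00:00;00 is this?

Complete 10-minute blocks: 0, each 17982 frames → 0.
Remaining 9 whole minutes in the current block: 1800 + 8 × 1798 = 16184 frames.
Within the current minute: 48 × 30 + 4 − 2 = 1442 (labels ;00/;01 skipped at this minute). Total = 0 + 16184 + 1442 = 17626.

17626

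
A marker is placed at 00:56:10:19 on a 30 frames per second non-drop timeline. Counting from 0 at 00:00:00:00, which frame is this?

101119

Total seconds to the label: (0 × 3600 + 56 × 60 + 10) = 3370.
Frame index = 3370 × 30 + 19 = 101119.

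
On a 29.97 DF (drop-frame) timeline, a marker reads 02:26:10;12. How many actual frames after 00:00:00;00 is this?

262848

As if non-drop at 30 labels/s: (2 × 3600 + 26 × 60 + 10) × 30 + 12 = 263112.
Minute boundaries passed: 146; those not divisible by 10: 146 − 14 = 132; dropped labels = 2 × 132 = 264.
Actual frame index = 263112 − 264 = 262848.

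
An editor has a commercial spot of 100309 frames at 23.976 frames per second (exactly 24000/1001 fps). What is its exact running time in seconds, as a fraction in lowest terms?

Running time = 100309 ÷ (24000/1001) = 100309 × 1001/24000 = 100409309/24000 s.

100409309/24000 seconds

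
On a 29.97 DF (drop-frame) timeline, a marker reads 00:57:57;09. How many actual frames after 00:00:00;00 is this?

As if non-drop at 30 labels/s: (0 × 3600 + 57 × 60 + 57) × 30 + 9 = 104319.
Minute boundaries passed: 57; those not divisible by 10: 57 − 5 = 52; dropped labels = 2 × 52 = 104.
Actual frame index = 104319 − 104 = 104215.

104215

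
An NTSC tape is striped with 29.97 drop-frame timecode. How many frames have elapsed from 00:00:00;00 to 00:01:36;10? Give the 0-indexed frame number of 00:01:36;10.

Complete 10-minute blocks: 0, each 17982 frames → 0.
Remaining 1 whole minute in the current block: 1800 + 0 × 1798 = 1800 frames.
Within the current minute: 36 × 30 + 10 − 2 = 1088 (labels ;00/;01 skipped at this minute). Total = 0 + 1800 + 1088 = 2888.

2888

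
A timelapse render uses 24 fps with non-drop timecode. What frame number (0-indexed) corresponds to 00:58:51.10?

Total seconds to the label: (0 × 3600 + 58 × 60 + 51) = 3531.
Frame index = 3531 × 24 + 10 = 84754.

84754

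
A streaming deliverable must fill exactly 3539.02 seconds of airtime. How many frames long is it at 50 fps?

176951 frames

Frames = 3539.02 × 50 = 176951.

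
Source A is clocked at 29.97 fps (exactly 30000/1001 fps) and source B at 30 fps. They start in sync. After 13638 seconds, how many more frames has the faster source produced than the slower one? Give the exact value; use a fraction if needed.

A emits 30000/1001 × 13638 = 409140000/1001 frames; B emits 30 × 13638 = 409140.
Difference = 409140/1001 frames (≈ 408.7313); B is ahead of A.

409140/1001 frames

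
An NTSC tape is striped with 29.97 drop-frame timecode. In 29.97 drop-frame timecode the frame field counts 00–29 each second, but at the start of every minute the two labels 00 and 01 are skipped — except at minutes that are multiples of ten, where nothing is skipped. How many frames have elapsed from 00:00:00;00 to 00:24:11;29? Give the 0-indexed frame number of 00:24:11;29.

Complete 10-minute blocks: 2, each 17982 frames → 35964.
Remaining 4 whole minutes in the current block: 1800 + 3 × 1798 = 7194 frames.
Within the current minute: 11 × 30 + 29 − 2 = 357 (labels ;00/;01 skipped at this minute). Total = 35964 + 7194 + 357 = 43515.

43515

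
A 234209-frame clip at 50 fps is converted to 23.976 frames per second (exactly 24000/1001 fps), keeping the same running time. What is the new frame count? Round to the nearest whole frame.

Frames at target rate = 234209 × (24000/1001) / (50) = 112420320/1001 ≈ 112308.012.
Nearest whole frame: 112308.

112308 frames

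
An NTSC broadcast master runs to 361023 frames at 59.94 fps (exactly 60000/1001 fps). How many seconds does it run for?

Running time = 361023 / (60000/1001) = 6023.06705 s.

6023.06705 seconds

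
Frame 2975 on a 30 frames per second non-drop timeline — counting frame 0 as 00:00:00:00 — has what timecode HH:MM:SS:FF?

2975 ÷ 30 = 99 full seconds, remainder 5 frames.
99 s = 0 h 1 min 39 s.
Timecode: 00:01:39:05.

00:01:39:05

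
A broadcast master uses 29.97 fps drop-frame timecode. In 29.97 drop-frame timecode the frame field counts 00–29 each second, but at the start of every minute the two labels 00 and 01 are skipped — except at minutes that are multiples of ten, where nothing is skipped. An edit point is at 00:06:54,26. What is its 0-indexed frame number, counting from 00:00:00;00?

12434

As if non-drop at 30 labels/s: (0 × 3600 + 6 × 60 + 54) × 30 + 26 = 12446.
Minute boundaries passed: 6; those not divisible by 10: 6 − 0 = 6; dropped labels = 2 × 6 = 12.
Actual frame index = 12446 − 12 = 12434.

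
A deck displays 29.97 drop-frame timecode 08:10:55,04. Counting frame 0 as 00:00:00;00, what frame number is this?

882772

As if non-drop at 30 labels/s: (8 × 3600 + 10 × 60 + 55) × 30 + 4 = 883654.
Minute boundaries passed: 490; those not divisible by 10: 490 − 49 = 441; dropped labels = 2 × 441 = 882.
Actual frame index = 883654 − 882 = 882772.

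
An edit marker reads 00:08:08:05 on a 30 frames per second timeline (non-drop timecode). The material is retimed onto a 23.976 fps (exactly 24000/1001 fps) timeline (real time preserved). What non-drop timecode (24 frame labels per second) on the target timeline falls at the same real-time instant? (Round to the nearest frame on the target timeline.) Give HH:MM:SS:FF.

Source frame index: (0×3600 + 8×60 + 8) × 30 + 5 = 14645.
Real time: 14645 / (30) = 2929/6 s.
Target frame: (2929/6) × (24000/1001) = 11716000/1001 ≈ 11704.296 → 11704.
At 24 labels/s: frame 11704 → 00:08:07:16.

00:08:07:16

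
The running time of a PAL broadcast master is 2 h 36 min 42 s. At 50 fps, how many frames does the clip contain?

470100 frames

2 h 36 min 42 s = 9402 s.
Frames = 9402 × 50 = 470100.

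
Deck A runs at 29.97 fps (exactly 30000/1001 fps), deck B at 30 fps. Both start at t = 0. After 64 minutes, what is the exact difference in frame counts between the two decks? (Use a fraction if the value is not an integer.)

64 min = 3840 s.
A emits 30000/1001 × 3840 = 115200000/1001 frames; B emits 30 × 3840 = 115200.
Difference = 115200/1001 frames (≈ 115.0849); B is ahead of A.

115200/1001 frames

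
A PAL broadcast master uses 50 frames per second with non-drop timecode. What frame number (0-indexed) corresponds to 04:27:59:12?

Total seconds to the label: (4 × 3600 + 27 × 60 + 59) = 16079.
Frame index = 16079 × 50 + 12 = 803962.

frame 803962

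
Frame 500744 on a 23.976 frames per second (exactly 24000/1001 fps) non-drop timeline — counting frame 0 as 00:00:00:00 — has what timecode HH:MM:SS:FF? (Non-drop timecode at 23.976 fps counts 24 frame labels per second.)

05:47:44:08

500744 ÷ 24 = 20864 full seconds, remainder 8 frames.
20864 s = 5 h 47 min 44 s.
Timecode: 05:47:44:08.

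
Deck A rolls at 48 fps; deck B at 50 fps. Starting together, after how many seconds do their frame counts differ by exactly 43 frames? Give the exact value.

The gap grows by |50 − 48| = 2 frames per second.
Time for a 43-frame gap: 43 ÷ (2) = 21.5 s.

21.5 seconds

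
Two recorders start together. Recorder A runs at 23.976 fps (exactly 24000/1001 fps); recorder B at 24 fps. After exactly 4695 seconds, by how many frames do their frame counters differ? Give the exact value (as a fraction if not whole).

A emits 24000/1001 × 4695 = 112680000/1001 frames; B emits 24 × 4695 = 112680.
Difference = 112680/1001 frames (≈ 112.5674); B is ahead of A.

112680/1001 frames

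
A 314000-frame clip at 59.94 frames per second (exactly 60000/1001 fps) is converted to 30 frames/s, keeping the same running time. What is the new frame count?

Target frames = source frames × (target rate / source rate) = 314000 × (30)/(60000/1001) = 314000 × 1001/2000 = 157157.

157157 frames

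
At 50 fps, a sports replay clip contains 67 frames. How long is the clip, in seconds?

Running time = 67 / (50) = 1.34 s.

1.34 seconds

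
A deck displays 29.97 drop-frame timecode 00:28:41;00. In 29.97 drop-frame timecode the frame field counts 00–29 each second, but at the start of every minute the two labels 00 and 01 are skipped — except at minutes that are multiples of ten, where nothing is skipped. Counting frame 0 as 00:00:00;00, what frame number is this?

As if non-drop at 30 labels/s: (0 × 3600 + 28 × 60 + 41) × 30 + 0 = 51630.
Minute boundaries passed: 28; those not divisible by 10: 28 − 2 = 26; dropped labels = 2 × 26 = 52.
Actual frame index = 51630 − 52 = 51578.

51578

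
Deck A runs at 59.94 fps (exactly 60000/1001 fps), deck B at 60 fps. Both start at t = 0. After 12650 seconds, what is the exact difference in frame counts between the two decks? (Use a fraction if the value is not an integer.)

A emits 60000/1001 × 12650 = 69000000/91 frames; B emits 60 × 12650 = 759000.
Difference = 69000/91 frames (≈ 758.2418); B is ahead of A.

69000/91 frames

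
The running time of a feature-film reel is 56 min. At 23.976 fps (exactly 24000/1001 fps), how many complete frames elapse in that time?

56 min = 3360 s.
Frames = 3360 × 24000/1001 = 11520000/143 ≈ 80559.4406.
Complete frames: 80559.

80559 frames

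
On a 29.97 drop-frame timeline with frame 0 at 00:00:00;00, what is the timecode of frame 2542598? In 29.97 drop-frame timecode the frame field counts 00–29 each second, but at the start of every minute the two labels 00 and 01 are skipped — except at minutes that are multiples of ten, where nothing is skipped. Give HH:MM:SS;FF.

23:33:58;02

Each 10-minute DF block holds 10 × 60 × 30 − 9 × 2 = 17982 frames. 2542598 ÷ 17982 → 141 full blocks, remainder 7136.
Within the partial block the first minute is 1800 frames and each further minute 1798, so 3 further minute boundaries passed. Total skipped labels = 18 × 141 + 2 × 3 = 2544.
Non-drop label index = 2542598 + 2544 = 2545142; at 30 labels/s that is 23:33:58:02, i.e. DF 23:33:58;02.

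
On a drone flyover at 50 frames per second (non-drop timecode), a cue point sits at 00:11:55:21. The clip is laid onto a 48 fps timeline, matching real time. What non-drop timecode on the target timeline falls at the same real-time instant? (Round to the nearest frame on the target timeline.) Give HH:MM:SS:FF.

00:11:55:20

Source frame index: (0×3600 + 11×60 + 55) × 50 + 21 = 35771.
Real time: 35771 / (50) = 35771/50 s.
Target frame: (35771/50) × (48) = 858504/25 ≈ 34340.160 → 34340.
At 48 labels/s: frame 34340 → 00:11:55:20.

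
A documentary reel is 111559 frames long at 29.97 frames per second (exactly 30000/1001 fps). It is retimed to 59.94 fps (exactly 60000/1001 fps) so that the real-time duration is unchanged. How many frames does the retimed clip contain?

223118 frames

Frames at target rate = 111559 × (60000/1001) / (30000/1001) = 223118.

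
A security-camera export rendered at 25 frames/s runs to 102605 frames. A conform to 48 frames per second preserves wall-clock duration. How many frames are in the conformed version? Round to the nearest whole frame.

Frames at target rate = 102605 × (48) / (25) = 985008/5 ≈ 197001.600.
Nearest whole frame: 197002.

197002 frames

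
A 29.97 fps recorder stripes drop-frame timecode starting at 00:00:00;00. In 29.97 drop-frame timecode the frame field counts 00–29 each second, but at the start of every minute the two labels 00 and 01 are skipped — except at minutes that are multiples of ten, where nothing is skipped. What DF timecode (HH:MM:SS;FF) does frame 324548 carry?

03:00:29;02

Ten DF minutes hold 17982 frames, so frame 324548 lies in block 18 (frames 323676–341657) with 872 frames into that block.
The block's first minute is 1800 frames and the rest 1798 each; 872 frames reaches minute 0, so 18 × 18 + 0 × 2 = 324 labels have been skipped so far.
Adding those back, label number 324548 + 324 = 324872 at 30 labels/s is 10829 s + 2 f = 3 h 0 min 29 s frame 2, i.e. 03:00:29;02.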